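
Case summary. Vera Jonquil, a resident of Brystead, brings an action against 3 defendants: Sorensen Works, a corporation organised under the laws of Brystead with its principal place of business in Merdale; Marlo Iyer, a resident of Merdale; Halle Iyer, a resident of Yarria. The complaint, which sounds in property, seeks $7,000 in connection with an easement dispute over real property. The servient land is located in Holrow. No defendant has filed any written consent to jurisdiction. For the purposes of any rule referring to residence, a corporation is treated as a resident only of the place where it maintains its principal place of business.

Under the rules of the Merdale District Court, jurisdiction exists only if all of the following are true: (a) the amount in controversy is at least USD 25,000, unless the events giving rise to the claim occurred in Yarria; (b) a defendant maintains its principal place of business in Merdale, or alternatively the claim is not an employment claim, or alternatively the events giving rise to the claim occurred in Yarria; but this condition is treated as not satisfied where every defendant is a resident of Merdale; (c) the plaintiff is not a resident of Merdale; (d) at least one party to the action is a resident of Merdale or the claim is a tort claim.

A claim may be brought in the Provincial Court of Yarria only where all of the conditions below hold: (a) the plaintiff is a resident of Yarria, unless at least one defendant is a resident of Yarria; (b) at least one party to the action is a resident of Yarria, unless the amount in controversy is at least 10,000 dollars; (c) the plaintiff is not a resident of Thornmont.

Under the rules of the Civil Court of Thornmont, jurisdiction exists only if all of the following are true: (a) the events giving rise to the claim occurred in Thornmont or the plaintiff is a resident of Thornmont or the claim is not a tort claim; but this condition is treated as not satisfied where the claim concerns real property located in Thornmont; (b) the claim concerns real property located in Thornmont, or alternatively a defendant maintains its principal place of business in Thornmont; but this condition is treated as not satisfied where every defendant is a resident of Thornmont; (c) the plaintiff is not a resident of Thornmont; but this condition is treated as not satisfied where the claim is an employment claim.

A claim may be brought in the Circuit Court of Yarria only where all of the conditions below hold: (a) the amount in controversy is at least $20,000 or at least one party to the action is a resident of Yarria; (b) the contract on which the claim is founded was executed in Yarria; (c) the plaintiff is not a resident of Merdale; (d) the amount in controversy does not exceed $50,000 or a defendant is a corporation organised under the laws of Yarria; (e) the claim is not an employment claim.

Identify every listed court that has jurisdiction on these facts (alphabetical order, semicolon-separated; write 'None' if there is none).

The Merdale District Court:
  (a) The amount in controversy is USD 7,000, below the $25,000 floor. Nor does the 'unless' clause help: the operative events occurred in Holrow, not Yarria. Condition not met.
  (b) Sorensen Works has its principal place of business in Merdale, so this disjunct is met. And the carve-out is inapplicable — the defendants reside as follows — Sorensen Works in Merdale, Marlo Iyer in Merdale, Halle Iyer in Yarria — not all in Merdale. Condition met.
  (c) The plaintiff resides in Brystead, which is not Merdale. Condition met.
  (d) Sorensen Works resides in Merdale — that alternative is enough. Met.
  → At least one condition fails; no jurisdiction.
The Provincial Court of Yarria:
  (a) The plaintiff resides in Brystead, not Yarria. But Halle Iyer resides in Yarria, and the 'unless' clause therefore excuses the requirement. Met.
  (b) Halle Iyer resides in Yarria. Condition met.
  (c) The plaintiff resides in Brystead, which is not Thornmont. Condition met.
  → The court has jurisdiction.
The Civil Court of Thornmont:
  (a) The claim is a property claim, not a tort claim, so one alternative holds. And the carve-out is inapplicable — the property lies in Holrow, not Thornmont. Condition met.
  (b) The property lies in Holrow, not Thornmont; the corporate defendant(s) have their principal place of business in Merdale, not Thornmont — every alternative fails. Condition not met.
  (c) The plaintiff resides in Brystead, which is not Thornmont. The carve-out does not apply: the claim is a property claim, not an employment claim. Met.
  → At least one condition fails; no jurisdiction.
The Circuit Court of Yarria:
  (a) Halle Iyer resides in Yarria, so this disjunct is met. Satisfied.
  (b) No contract (and hence no place of execution) is alleged. Not satisfied.
  (c) The plaintiff resides in Brystead, which is not Merdale. Met.
  (d) The amount in controversy is $7,000, within the USD 50,000 ceiling, so one alternative holds. Satisfied.
  (e) The claim is a property claim, not an employment claim. Met.
  → Not every requirement is met — no jurisdiction.

the Provincial Court of Yarria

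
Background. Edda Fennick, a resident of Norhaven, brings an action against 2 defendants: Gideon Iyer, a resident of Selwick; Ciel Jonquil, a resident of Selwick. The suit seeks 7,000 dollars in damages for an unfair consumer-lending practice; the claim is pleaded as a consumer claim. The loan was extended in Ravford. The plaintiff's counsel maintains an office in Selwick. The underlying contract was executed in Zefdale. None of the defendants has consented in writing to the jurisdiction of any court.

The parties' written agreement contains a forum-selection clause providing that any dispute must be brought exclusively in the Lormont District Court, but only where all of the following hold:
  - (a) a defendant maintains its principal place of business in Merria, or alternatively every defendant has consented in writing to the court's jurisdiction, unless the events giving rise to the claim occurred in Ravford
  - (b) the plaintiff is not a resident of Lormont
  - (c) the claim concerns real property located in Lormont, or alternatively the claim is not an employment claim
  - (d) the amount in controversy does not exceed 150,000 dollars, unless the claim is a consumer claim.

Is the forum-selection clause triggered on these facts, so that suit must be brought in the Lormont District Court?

The Lormont District Court:
  (a) No defendant is a corporation; no such written consent has been filed — none of the alternatives is met. However, the operative events occurred in Ravford, so the 'unless' proviso supplies this condition. Satisfied.
  (b) The plaintiff resides in Norhaven, which is not Lormont. Satisfied.
  (c) The claim is a consumer claim, not an employment claim, so one alternative holds. Satisfied.
  (d) The amount in controversy is USD 7,000, within the 150,000 dollars ceiling. Met.
  → Forum clause is triggered.

Yes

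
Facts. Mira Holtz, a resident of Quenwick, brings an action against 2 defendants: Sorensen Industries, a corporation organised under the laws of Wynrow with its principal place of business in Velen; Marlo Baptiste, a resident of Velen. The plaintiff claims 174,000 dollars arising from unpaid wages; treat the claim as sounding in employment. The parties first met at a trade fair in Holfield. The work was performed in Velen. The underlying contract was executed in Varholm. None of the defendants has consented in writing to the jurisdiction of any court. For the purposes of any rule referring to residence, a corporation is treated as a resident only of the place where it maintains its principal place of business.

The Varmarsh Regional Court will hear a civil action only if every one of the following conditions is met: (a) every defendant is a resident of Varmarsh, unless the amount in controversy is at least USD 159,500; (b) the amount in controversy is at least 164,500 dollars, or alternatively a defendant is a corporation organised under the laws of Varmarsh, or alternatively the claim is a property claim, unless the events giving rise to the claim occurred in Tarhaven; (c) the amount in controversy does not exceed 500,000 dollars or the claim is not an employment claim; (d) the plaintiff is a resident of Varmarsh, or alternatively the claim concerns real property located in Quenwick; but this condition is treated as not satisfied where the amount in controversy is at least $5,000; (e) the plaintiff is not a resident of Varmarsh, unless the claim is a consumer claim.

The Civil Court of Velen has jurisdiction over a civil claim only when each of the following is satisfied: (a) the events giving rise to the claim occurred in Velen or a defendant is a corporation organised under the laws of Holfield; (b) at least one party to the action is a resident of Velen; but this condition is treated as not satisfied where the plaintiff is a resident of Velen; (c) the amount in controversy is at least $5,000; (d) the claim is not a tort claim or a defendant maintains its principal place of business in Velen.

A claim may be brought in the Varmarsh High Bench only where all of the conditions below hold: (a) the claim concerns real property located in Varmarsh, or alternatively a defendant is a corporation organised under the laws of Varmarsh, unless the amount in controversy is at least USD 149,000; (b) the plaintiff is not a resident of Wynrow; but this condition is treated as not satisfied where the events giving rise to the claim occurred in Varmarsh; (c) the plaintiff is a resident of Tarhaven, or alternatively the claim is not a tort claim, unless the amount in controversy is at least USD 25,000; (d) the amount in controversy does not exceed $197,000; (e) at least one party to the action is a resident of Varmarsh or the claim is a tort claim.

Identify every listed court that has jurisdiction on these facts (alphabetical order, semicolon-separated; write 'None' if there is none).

The Varmarsh Regional Court:
  (a) The defendants reside as follows — Sorensen Industries in Velen, Marlo Baptiste in Velen — not all in Varmarsh. But the amount in controversy is $174,000, which meets the 159,500 dollars floor, and the 'unless' clause therefore excuses the requirement. Condition met.
  (b) The amount in controversy is USD 174,000, which meets the 164,500 dollars floor — that alternative is enough. Met.
  (c) The amount in controversy is USD 174,000, within the USD 500,000 ceiling, so this disjunct is met. Met.
  (d) The plaintiff resides in Quenwick, not Varmarsh; the claim does not concern real property — no alternative holds. Not met.
  (e) The plaintiff resides in Quenwick, which is not Varmarsh. Condition met.
  → At least one condition fails; no jurisdiction.
The Civil Court of Velen:
  (a) The operative events occurred in Velen — that alternative is enough. Satisfied.
  (b) Sorensen Industries resides in Velen. The carve-out does not apply: the plaintiff resides in Quenwick, not Velen. Condition met.
  (c) The amount in controversy is USD 174,000, which meets the 5,000 dollars floor. Satisfied.
  (d) The claim is an employment claim, not a tort claim, so one alternative holds. Met.
  → Jurisdiction lies.
The Varmarsh High Bench:
  (a) The claim does not concern real property; the corporate defendant(s) are organised in Wynrow, not Varmarsh — no alternative holds. But the amount in controversy is 174,000 dollars, which meets the $149,000 floor, and the 'unless' clause therefore excuses the requirement. Satisfied.
  (b) The plaintiff resides in Quenwick, which is not Wynrow. The exception is not triggered, since the operative events occurred in Velen, not Varmarsh. Met.
  (c) The claim is an employment claim, not a tort claim — that alternative is enough. Condition met.
  (d) The amount in controversy is 174,000 dollars, within the $197,000 ceiling. Condition met.
  (e) No party resides in Varmarsh; the claim is an employment claim, not a tort claim — no alternative holds. Not satisfied.
  → At least one condition fails; no jurisdiction.

the Civil Court of Velen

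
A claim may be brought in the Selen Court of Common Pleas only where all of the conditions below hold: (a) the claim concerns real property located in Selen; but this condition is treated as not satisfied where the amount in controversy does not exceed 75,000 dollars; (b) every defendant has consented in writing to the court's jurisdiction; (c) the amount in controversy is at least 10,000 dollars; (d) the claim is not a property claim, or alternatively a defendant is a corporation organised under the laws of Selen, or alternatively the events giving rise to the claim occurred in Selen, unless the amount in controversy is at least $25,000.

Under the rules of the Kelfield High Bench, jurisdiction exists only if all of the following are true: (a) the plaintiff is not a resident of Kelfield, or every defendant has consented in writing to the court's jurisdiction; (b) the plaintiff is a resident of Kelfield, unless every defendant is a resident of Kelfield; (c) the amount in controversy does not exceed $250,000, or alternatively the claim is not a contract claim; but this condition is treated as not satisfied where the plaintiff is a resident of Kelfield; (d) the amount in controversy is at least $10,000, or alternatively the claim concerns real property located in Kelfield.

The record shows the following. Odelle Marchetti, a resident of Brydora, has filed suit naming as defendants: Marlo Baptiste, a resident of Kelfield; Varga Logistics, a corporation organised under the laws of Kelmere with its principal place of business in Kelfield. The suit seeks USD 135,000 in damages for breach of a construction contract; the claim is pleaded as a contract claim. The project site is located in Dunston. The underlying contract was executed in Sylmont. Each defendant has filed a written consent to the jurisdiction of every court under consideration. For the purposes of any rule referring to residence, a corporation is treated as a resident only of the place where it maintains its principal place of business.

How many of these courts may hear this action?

1

The Selen Court of Common Pleas:
  (a) The claim does not concern real property. Fails.
  (b) Every defendant has filed written consent. Condition met.
  (c) The amount in controversy is $135,000, which meets the $10,000 floor. Condition met.
  (d) The claim is a contract claim, not a property claim, which satisfies one of the alternatives. Condition met.
  → Not every requirement is met — no jurisdiction.
The Kelfield High Bench:
  (a) The plaintiff resides in Brydora, which is not Kelfield, so one alternative holds. Satisfied.
  (b) The plaintiff resides in Brydora, not Kelfield. But the defendants reside as follows — Marlo Baptiste in Kelfield, Varga Logistics in Kelfield — all in Kelfield, and the 'unless' clause therefore excuses the requirement. Satisfied.
  (c) The amount in controversy is $135,000, within the USD 250,000 ceiling, so one alternative holds. And the carve-out is inapplicable — the plaintiff resides in Brydora, not Kelfield. Met.
  (d) The amount in controversy is $135,000, which meets the $10,000 floor, so one alternative holds. Condition met.
  → The court has jurisdiction.
Courts with jurisdiction: the Kelfield High Bench — 1 in total.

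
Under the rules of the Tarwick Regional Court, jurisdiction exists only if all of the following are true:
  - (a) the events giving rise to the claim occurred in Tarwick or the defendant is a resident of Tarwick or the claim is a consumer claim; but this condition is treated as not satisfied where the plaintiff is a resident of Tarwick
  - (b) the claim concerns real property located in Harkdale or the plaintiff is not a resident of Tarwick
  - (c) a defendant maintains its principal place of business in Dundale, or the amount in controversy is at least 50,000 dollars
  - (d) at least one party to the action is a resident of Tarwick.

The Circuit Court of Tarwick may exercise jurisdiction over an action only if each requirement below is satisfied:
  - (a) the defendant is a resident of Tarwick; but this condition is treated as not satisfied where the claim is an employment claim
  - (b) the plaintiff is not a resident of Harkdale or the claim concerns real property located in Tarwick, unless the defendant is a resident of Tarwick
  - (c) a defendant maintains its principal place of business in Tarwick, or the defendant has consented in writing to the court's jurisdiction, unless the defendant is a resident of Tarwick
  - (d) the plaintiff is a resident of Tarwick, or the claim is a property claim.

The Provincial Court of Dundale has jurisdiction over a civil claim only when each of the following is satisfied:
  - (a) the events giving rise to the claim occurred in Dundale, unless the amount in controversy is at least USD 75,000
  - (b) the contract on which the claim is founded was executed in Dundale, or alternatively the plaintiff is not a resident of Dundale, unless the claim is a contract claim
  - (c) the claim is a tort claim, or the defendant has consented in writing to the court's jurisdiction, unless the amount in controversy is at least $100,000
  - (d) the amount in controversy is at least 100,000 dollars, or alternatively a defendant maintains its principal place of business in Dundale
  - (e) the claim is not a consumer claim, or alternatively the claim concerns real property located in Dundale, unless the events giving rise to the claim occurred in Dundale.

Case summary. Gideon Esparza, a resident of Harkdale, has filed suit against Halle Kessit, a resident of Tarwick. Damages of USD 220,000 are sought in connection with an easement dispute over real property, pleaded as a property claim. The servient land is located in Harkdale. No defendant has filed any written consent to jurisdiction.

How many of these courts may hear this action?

The Tarwick Regional Court:
  (a) The defendant resides in Tarwick — that alternative is enough. And the carve-out is inapplicable — the plaintiff resides in Harkdale, not Tarwick. Satisfied.
  (b) The property lies in Harkdale, so this disjunct is met. Condition met.
  (c) The amount in controversy is USD 220,000, which meets the USD 50,000 floor, which satisfies one of the alternatives. Satisfied.
  (d) Halle Kessit resides in Tarwick. Met.
  → All conditions met; jurisdiction exists.
The Circuit Court of Tarwick:
  (a) The defendant resides in Tarwick. The exception is not triggered, since the claim is a property claim, not an employment claim. Satisfied.
  (b) The plaintiff resides in Harkdale; the property lies in Harkdale, not Tarwick — none of the alternatives is met. But the defendant resides in Tarwick, and the 'unless' clause therefore excuses the requirement. Met.
  (c) No defendant is a corporation; no such written consent has been filed — no alternative holds. However, the defendant resides in Tarwick, so the 'unless' proviso supplies this condition. Met.
  (d) The claim is a property claim, so one alternative holds. Met.
  → Jurisdiction lies.
The Provincial Court of Dundale:
  (a) The operative events occurred in Harkdale, not Dundale. However, the amount in controversy is USD 220,000, which meets the $75,000 floor, so the 'unless' proviso supplies this condition. Condition met.
  (b) The plaintiff resides in Harkdale, which is not Dundale, which satisfies one of the alternatives. Satisfied.
  (c) The claim is a property claim, not a tort claim; no such written consent has been filed — every alternative fails. The proviso rescues it, though: the amount in controversy is 220,000 dollars, which meets the $100,000 floor. Met.
  (d) The amount in controversy is 220,000 dollars, which meets the 100,000 dollars floor, which satisfies one of the alternatives. Met.
  (e) The claim is a property claim, not a consumer claim, so one alternative holds. Condition met.
  → Jurisdiction lies.
Courts with jurisdiction: the Tarwick Regional Court, the Circuit Court of Tarwick, the Provincial Court of Dundale — 3 in total.

3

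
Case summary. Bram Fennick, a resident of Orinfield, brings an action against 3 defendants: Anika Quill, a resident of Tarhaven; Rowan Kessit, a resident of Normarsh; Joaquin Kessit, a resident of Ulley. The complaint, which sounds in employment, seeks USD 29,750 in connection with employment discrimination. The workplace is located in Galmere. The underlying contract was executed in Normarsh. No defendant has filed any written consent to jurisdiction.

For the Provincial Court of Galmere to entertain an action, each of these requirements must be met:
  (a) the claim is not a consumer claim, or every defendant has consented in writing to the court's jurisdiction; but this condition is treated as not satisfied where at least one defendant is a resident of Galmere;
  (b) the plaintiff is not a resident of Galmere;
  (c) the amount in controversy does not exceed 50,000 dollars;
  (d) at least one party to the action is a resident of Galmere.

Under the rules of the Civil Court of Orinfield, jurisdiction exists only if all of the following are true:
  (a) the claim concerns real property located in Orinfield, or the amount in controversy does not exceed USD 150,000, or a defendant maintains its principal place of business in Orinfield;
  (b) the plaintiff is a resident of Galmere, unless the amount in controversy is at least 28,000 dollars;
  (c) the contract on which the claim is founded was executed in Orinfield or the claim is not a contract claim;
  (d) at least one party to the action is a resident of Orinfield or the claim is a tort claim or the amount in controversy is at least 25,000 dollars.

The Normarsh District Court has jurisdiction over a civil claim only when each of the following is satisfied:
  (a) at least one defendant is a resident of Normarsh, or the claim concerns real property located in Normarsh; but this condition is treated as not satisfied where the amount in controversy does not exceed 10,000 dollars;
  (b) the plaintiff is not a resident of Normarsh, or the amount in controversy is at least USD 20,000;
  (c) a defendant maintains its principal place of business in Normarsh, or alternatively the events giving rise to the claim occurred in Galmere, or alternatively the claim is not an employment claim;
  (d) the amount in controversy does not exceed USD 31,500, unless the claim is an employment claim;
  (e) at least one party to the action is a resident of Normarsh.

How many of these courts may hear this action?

The Provincial Court of Galmere:
  (a) The claim is an employment claim, not a consumer claim, so this disjunct is met. And the carve-out is inapplicable — no defendant resides in Galmere (they reside in Tarhaven, Normarsh, Ulley). Met.
  (b) The plaintiff resides in Orinfield, which is not Galmere. Condition met.
  (c) The amount in controversy is $29,750, within the 50,000 dollars ceiling. Met.
  (d) No party resides in Galmere. Not met.
  → No jurisdiction.
The Civil Court of Orinfield:
  (a) The amount in controversy is $29,750, within the $150,000 ceiling, so one alternative holds. Satisfied.
  (b) The plaintiff resides in Orinfield, not Galmere. However, the amount in controversy is USD 29,750, which meets the 28,000 dollars floor, so the 'unless' proviso supplies this condition. Condition met.
  (c) The claim is an employment claim, not a contract claim, which satisfies one of the alternatives. Satisfied.
  (d) Bram Fennick resides in Orinfield, so this disjunct is met. Met.
  → Jurisdiction lies.
The Normarsh District Court:
  (a) Rowan Kessit resides in Normarsh, so one alternative holds. And the carve-out is inapplicable — the amount in controversy is 29,750 dollars, above the USD 10,000 ceiling. Met.
  (b) The plaintiff resides in Orinfield, which is not Normarsh, so this disjunct is met. Satisfied.
  (c) The operative events occurred in Galmere — that alternative is enough. Met.
  (d) The amount in controversy is $29,750, within the 31,500 dollars ceiling. Satisfied.
  (e) Rowan Kessit resides in Normarsh. Met.
  → All conditions met; jurisdiction exists.
Courts with jurisdiction: the Civil Court of Orinfield, the Normarsh District Court — 2 in total.

2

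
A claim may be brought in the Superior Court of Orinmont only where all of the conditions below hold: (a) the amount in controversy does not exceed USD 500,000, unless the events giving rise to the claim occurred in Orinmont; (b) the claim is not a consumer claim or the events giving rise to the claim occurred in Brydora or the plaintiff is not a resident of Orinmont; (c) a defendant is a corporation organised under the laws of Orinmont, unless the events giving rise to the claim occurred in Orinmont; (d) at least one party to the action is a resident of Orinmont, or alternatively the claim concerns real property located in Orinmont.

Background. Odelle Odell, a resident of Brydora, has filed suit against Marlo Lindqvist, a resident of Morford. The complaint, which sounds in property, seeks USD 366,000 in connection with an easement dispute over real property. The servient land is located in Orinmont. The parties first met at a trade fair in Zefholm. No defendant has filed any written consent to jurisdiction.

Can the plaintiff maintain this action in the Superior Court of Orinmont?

The Superior Court of Orinmont:
  (a) The amount in controversy is 366,000 dollars, within the 500,000 dollars ceiling. Satisfied.
  (b) The claim is a property claim, not a consumer claim, so this disjunct is met. Satisfied.
  (c) No defendant is a corporation. However, the operative events occurred in Orinmont, so the 'unless' proviso supplies this condition. Met.
  (d) The property lies in Orinmont, so this disjunct is met. Condition met.
  → All conditions met; jurisdiction exists.

Yes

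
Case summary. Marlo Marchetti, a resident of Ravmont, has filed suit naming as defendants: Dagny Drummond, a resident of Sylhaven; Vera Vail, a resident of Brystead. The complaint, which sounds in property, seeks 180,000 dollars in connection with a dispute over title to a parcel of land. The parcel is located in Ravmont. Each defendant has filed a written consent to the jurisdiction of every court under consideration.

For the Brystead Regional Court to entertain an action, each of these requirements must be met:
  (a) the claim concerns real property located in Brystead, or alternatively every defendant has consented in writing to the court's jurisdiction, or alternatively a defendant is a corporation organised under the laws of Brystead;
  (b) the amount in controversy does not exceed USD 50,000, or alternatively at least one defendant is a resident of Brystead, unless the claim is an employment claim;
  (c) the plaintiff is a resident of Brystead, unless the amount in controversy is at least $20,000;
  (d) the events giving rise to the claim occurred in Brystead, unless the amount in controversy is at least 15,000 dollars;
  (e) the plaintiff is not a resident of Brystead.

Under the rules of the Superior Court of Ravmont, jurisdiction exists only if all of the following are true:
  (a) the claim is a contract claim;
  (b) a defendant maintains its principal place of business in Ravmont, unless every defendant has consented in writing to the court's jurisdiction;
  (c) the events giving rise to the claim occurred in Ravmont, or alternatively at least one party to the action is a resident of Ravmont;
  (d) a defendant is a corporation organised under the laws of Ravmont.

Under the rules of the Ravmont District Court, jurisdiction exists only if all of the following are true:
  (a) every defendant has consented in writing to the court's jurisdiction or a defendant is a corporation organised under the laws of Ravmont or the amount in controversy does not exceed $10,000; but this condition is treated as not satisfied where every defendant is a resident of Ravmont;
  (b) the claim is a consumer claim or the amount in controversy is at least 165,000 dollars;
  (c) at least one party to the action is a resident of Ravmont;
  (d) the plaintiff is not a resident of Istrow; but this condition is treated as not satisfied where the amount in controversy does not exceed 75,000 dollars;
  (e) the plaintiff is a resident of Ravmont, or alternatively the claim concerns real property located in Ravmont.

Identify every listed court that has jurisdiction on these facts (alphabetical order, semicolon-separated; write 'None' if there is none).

the Brystead Regional Court; the Ravmont District Court

The Brystead Regional Court:
  (a) Every defendant has filed written consent, which satisfies one of the alternatives. Met.
  (b) Vera Vail resides in Brystead, which satisfies one of the alternatives. Met.
  (c) The plaintiff resides in Ravmont, not Brystead. The proviso rescues it, though: the amount in controversy is 180,000 dollars, which meets the 20,000 dollars floor. Met.
  (d) The operative events occurred in Ravmont, not Brystead. The proviso rescues it, though: the amount in controversy is USD 180,000, which meets the $15,000 floor. Met.
  (e) The plaintiff resides in Ravmont, which is not Brystead. Condition met.
  → All conditions met; jurisdiction exists.
The Superior Court of Ravmont:
  (a) The claim is a property claim, not a contract claim. Not met.
  (b) No defendant is a corporation. But every defendant has filed written consent, and the 'unless' clause therefore excuses the requirement. Condition met.
  (c) The operative events occurred in Ravmont, which satisfies one of the alternatives. Met.
  (d) No defendant is a corporation. Fails.
  → At least one condition fails; no jurisdiction.
The Ravmont District Court:
  (a) Every defendant has filed written consent, so this disjunct is met. The exception is not triggered, since the defendants reside as follows — Dagny Drummond in Sylhaven, Vera Vail in Brystead — not all in Ravmont. Condition met.
  (b) The amount in controversy is $180,000, which meets the USD 165,000 floor, so this disjunct is met. Condition met.
  (c) Marlo Marchetti resides in Ravmont. Satisfied.
  (d) The plaintiff resides in Ravmont, which is not Istrow. The exception is not triggered, since the amount in controversy is 180,000 dollars, above the 75,000 dollars ceiling. Condition met.
  (e) The plaintiff resides in Ravmont, so one alternative holds. Met.
  → The court has jurisdiction.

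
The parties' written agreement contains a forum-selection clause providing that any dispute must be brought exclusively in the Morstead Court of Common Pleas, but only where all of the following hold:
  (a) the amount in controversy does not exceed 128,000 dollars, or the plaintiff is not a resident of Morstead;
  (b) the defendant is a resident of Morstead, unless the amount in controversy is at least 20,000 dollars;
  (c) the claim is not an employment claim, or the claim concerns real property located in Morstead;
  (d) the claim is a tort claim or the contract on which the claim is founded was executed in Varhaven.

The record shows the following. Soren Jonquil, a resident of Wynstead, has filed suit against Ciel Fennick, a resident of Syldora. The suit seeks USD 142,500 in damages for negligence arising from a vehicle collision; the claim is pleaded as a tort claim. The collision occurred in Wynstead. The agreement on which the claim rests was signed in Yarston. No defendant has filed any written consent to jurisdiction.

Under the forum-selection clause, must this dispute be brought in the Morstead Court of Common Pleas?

Yes

The Morstead Court of Common Pleas:
  (a) The plaintiff resides in Wynstead, which is not Morstead — that alternative is enough. Condition met.
  (b) The defendant resides in Syldora, not Morstead. The proviso rescues it, though: the amount in controversy is USD 142,500, which meets the 20,000 dollars floor. Met.
  (c) The claim is a tort claim, not an employment claim, which satisfies one of the alternatives. Condition met.
  (d) The claim is a tort claim, so one alternative holds. Satisfied.
  → The clause applies.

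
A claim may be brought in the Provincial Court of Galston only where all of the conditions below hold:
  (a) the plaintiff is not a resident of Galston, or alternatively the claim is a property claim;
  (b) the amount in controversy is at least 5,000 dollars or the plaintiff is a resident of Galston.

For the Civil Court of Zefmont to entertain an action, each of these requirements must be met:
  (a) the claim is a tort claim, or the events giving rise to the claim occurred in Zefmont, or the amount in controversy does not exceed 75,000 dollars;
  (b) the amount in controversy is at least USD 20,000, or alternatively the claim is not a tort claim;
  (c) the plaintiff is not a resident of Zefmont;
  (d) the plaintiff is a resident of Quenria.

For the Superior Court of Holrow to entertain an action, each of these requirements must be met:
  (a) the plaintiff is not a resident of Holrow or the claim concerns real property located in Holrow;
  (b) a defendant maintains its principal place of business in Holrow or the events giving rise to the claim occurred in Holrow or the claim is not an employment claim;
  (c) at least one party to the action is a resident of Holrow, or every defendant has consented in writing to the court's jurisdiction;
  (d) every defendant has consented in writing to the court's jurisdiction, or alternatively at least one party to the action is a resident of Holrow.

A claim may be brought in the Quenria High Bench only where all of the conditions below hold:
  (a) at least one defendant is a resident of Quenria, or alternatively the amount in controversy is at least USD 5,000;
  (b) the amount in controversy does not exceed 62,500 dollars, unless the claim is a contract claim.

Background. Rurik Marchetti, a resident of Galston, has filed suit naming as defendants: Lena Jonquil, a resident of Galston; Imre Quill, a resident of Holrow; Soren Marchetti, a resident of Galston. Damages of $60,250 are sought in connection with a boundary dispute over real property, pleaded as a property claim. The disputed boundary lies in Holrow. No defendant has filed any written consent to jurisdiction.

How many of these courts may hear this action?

The Provincial Court of Galston:
  (a) The claim is a property claim — that alternative is enough. Met.
  (b) The amount in controversy is USD 60,250, which meets the 5,000 dollars floor — that alternative is enough. Condition met.
  → All conditions met; jurisdiction exists.
The Civil Court of Zefmont:
  (a) The amount in controversy is 60,250 dollars, within the 75,000 dollars ceiling — that alternative is enough. Met.
  (b) The amount in controversy is USD 60,250, which meets the $20,000 floor, so this disjunct is met. Satisfied.
  (c) The plaintiff resides in Galston, which is not Zefmont. Condition met.
  (d) The plaintiff resides in Galston, not Quenria. Fails.
  → No jurisdiction.
The Superior Court of Holrow:
  (a) The plaintiff resides in Galston, which is not Holrow — that alternative is enough. Condition met.
  (b) The operative events occurred in Holrow, so one alternative holds. Satisfied.
  (c) Imre Quill resides in Holrow, so this disjunct is met. Met.
  (d) Imre Quill resides in Holrow, so this disjunct is met. Condition met.
  → Every requirement is satisfied — jurisdiction.
The Quenria High Bench:
  (a) The amount in controversy is 60,250 dollars, which meets the USD 5,000 floor, so one alternative holds. Satisfied.
  (b) The amount in controversy is $60,250, within the USD 62,500 ceiling. Condition met.
  → Every requirement is satisfied — jurisdiction.
Courts with jurisdiction: the Provincial Court of Galston, the Superior Court of Holrow, the Quenria High Bench — 3 in total.

3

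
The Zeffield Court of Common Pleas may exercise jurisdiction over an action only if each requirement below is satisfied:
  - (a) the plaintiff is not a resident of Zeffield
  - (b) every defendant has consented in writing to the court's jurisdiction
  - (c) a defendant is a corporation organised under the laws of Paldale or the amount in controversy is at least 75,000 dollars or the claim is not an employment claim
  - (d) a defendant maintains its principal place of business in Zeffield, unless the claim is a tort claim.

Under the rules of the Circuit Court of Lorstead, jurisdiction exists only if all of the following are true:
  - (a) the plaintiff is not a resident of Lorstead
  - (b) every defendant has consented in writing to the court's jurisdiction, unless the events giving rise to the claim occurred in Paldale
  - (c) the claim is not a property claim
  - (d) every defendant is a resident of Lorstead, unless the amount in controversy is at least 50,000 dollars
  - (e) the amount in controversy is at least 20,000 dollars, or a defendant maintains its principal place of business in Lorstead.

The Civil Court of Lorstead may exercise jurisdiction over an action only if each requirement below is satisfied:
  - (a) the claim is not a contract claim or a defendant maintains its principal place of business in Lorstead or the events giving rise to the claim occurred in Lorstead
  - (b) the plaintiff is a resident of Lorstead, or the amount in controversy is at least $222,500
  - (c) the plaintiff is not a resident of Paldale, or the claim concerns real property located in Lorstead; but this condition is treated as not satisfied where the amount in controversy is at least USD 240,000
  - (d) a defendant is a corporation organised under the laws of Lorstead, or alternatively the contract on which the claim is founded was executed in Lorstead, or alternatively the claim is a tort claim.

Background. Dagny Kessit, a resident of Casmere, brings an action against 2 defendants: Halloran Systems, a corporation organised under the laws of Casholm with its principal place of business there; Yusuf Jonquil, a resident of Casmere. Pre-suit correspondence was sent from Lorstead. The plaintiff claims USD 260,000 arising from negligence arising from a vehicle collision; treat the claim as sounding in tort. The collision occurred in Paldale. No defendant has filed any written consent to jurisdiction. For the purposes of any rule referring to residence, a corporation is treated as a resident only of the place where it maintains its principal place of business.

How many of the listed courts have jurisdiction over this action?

The Zeffield Court of Common Pleas:
  (a) The plaintiff resides in Casmere, which is not Zeffield. Condition met.
  (b) No such written consent has been filed. Condition not met.
  (c) The amount in controversy is USD 260,000, which meets the USD 75,000 floor, so one alternative holds. Satisfied.
  (d) The corporate defendant(s) have their principal place of business in Casholm, not Zeffield. The proviso rescues it, though: the claim is a tort claim. Met.
  → No jurisdiction.
The Circuit Court of Lorstead:
  (a) The plaintiff resides in Casmere, which is not Lorstead. Condition met.
  (b) No such written consent has been filed. But the operative events occurred in Paldale, and the 'unless' clause therefore excuses the requirement. Condition met.
  (c) The claim is a tort claim, not a property claim. Condition met.
  (d) The defendants reside as follows — Halloran Systems in Casholm, Yusuf Jonquil in Casmere — not all in Lorstead. But the amount in controversy is USD 260,000, which meets the USD 50,000 floor, and the 'unless' clause therefore excuses the requirement. Met.
  (e) The amount in controversy is USD 260,000, which meets the USD 20,000 floor, so this disjunct is met. Met.
  → The court has jurisdiction.
The Civil Court of Lorstead:
  (a) The claim is a tort claim, not a contract claim, so one alternative holds. Met.
  (b) The amount in controversy is 260,000 dollars, which meets the 222,500 dollars floor — that alternative is enough. Met.
  (c) The plaintiff resides in Casmere, which is not Paldale, so this disjunct is met. However, the amount in controversy is USD 260,000, which meets the $240,000 floor, which falls within the stated exception and so defeats the condition. Condition not met.
  (d) The claim is a tort claim, so one alternative holds. Satisfied.
  → At least one condition fails; no jurisdiction.
Courts with jurisdiction: the Circuit Court of Lorstead — 1 in total.

1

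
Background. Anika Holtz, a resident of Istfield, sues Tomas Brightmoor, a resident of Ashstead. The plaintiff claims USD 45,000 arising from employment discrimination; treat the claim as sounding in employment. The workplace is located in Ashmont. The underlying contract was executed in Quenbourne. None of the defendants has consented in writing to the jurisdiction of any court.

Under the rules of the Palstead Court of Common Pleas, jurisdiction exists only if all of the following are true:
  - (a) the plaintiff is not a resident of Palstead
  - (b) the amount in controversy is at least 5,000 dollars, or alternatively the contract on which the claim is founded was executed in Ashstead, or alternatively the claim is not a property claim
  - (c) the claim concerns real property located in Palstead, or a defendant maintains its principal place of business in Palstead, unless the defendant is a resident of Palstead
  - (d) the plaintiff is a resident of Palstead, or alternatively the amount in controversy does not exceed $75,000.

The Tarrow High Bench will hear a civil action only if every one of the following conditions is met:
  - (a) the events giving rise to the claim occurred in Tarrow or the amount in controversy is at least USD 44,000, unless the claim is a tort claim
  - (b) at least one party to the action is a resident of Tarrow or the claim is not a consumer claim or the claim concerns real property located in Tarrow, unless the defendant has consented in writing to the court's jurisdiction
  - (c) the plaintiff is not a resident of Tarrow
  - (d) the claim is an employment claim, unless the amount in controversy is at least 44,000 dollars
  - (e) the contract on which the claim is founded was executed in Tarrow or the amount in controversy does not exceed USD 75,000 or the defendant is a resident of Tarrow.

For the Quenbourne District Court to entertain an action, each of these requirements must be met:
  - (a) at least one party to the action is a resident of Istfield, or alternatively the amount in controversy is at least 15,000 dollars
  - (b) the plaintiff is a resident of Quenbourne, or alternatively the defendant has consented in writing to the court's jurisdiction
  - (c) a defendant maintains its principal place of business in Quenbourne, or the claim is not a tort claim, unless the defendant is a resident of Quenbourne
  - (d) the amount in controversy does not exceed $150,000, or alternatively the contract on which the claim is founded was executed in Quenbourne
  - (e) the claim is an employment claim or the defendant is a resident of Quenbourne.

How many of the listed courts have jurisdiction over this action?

1

The Palstead Court of Common Pleas:
  (a) The plaintiff resides in Istfield, which is not Palstead. Satisfied.
  (b) The amount in controversy is 45,000 dollars, which meets the USD 5,000 floor, which satisfies one of the alternatives. Met.
  (c) The claim does not concern real property; no defendant is a corporation — none of the alternatives is met. The proviso offers no rescue either, since the defendant resides in Ashstead, not Palstead. Condition not met.
  (d) The amount in controversy is $45,000, within the USD 75,000 ceiling, so this disjunct is met. Satisfied.
  → The court lacks jurisdiction.
The Tarrow High Bench:
  (a) The amount in controversy is USD 45,000, which meets the 44,000 dollars floor, which satisfies one of the alternatives. Condition met.
  (b) The claim is an employment claim, not a consumer claim, which satisfies one of the alternatives. Met.
  (c) The plaintiff resides in Istfield, which is not Tarrow. Condition met.
  (d) The claim is an employment claim. Met.
  (e) The amount in controversy is 45,000 dollars, within the USD 75,000 ceiling, so this disjunct is met. Met.
  → The court has jurisdiction.
The Quenbourne District Court:
  (a) Anika Holtz resides in Istfield — that alternative is enough. Satisfied.
  (b) The plaintiff resides in Istfield, not Quenbourne; no such written consent has been filed — none of the alternatives is met. Fails.
  (c) The claim is an employment claim, not a tort claim — that alternative is enough. Met.
  (d) The amount in controversy is USD 45,000, within the $150,000 ceiling, so one alternative holds. Condition met.
  (e) The claim is an employment claim — that alternative is enough. Met.
  → The court lacks jurisdiction.
Courts with jurisdiction: the Tarrow High Bench — 1 in total.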